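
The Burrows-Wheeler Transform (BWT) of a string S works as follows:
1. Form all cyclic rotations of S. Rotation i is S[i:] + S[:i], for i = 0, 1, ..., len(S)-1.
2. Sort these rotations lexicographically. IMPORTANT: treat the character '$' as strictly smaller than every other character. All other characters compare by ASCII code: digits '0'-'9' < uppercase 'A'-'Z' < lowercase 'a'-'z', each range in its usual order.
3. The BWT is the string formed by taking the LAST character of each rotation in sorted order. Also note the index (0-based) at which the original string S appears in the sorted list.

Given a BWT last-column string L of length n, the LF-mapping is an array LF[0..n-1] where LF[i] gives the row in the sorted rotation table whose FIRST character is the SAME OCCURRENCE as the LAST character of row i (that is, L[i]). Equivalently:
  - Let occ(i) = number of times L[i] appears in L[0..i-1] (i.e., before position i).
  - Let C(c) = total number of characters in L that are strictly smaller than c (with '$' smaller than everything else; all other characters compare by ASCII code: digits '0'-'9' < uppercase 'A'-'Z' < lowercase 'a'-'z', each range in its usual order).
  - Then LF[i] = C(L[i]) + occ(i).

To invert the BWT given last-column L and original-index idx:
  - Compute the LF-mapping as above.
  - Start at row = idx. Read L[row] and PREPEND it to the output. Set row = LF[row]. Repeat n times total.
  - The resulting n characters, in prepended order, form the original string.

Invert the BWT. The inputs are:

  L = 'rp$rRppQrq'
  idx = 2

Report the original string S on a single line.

LF mapping: 7 3 0 8 2 4 5 1 9 6
Walk LF starting at row 2, prepending L[row]:
  step 1: row=2, L[2]='$', prepend. Next row=LF[2]=0
  step 2: row=0, L[0]='r', prepend. Next row=LF[0]=7
  step 3: row=7, L[7]='Q', prepend. Next row=LF[7]=1
  step 4: row=1, L[1]='p', prepend. Next row=LF[1]=3
  step 5: row=3, L[3]='r', prepend. Next row=LF[3]=8
  step 6: row=8, L[8]='r', prepend. Next row=LF[8]=9
  step 7: row=9, L[9]='q', prepend. Next row=LF[9]=6
  step 8: row=6, L[6]='p', prepend. Next row=LF[6]=5
  step 9: row=5, L[5]='p', prepend. Next row=LF[5]=4
  step 10: row=4, L[4]='R', prepend. Next row=LF[4]=2
Reversed output: RppqrrpQr$

Answer: RppqrrpQr$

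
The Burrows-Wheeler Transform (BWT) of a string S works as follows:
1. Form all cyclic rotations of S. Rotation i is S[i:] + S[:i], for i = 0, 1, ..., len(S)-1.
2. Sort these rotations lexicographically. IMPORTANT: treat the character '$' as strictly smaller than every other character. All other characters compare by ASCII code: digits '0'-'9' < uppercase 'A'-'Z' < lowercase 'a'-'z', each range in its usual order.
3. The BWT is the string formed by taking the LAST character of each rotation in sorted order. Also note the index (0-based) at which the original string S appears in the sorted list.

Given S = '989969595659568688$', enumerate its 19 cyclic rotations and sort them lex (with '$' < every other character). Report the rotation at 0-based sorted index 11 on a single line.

All 19 rotations (rotation i = S[i:]+S[:i]):
  rot[0] = 989969595659568688$
  rot[1] = 89969595659568688$9
  rot[2] = 9969595659568688$98
  rot[3] = 969595659568688$989
  rot[4] = 69595659568688$9899
  rot[5] = 9595659568688$98996
  rot[6] = 595659568688$989969
  rot[7] = 95659568688$9899695
  rot[8] = 5659568688$98996959
  rot[9] = 659568688$989969595
  rot[10] = 59568688$9899695956
  rot[11] = 9568688$98996959565
  rot[12] = 568688$989969595659
  rot[13] = 68688$9899695956595
  rot[14] = 8688$98996959565956
  rot[15] = 688$989969595659568
  rot[16] = 88$9899695956595686
  rot[17] = 8$98996959565956868
  rot[18] = $989969595659568688
Sorted (with $ < everything):
  sorted[0] = $989969595659568688
  sorted[1] = 5659568688$98996959
  sorted[2] = 568688$989969595659
  sorted[3] = 595659568688$989969
  sorted[4] = 59568688$9899695956
  sorted[5] = 659568688$989969595
  sorted[6] = 68688$9899695956595
  sorted[7] = 688$989969595659568
  sorted[8] = 69595659568688$9899
  sorted[9] = 8$98996959565956868
  sorted[10] = 8688$98996959565956
  sorted[11] = 88$9899695956595686
  sorted[12] = 89969595659568688$9
  sorted[13] = 95659568688$9899695
  sorted[14] = 9568688$98996959565
  sorted[15] = 9595659568688$98996
  sorted[16] = 969595659568688$989
  sorted[17] = 989969595659568688$
  sorted[18] = 9969595659568688$98
sorted[11] = 88$9899695956595686

Answer: 88$9899695956595686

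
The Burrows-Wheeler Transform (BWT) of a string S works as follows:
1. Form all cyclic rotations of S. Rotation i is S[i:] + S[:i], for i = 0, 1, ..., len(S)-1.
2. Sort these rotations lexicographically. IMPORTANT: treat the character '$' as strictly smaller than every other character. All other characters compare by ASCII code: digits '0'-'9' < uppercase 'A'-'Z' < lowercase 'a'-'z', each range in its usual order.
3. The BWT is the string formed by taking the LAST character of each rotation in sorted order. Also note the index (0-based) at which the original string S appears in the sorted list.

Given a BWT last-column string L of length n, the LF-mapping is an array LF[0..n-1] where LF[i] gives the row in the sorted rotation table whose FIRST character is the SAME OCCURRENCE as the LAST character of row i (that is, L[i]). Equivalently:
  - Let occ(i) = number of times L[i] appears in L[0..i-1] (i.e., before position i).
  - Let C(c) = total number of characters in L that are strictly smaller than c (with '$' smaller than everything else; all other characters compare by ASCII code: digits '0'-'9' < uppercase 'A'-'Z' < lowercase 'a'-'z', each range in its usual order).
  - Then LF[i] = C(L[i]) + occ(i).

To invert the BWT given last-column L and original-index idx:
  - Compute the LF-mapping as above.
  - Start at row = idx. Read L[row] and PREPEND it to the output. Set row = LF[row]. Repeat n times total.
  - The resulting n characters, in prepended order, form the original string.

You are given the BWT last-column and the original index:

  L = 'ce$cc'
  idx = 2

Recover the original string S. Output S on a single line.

Answer: ccec$

Derivation:
LF mapping: 1 4 0 2 3
Walk LF starting at row 2, prepending L[row]:
  step 1: row=2, L[2]='$', prepend. Next row=LF[2]=0
  step 2: row=0, L[0]='c', prepend. Next row=LF[0]=1
  step 3: row=1, L[1]='e', prepend. Next row=LF[1]=4
  step 4: row=4, L[4]='c', prepend. Next row=LF[4]=3
  step 5: row=3, L[3]='c', prepend. Next row=LF[3]=2
Reversed output: ccec$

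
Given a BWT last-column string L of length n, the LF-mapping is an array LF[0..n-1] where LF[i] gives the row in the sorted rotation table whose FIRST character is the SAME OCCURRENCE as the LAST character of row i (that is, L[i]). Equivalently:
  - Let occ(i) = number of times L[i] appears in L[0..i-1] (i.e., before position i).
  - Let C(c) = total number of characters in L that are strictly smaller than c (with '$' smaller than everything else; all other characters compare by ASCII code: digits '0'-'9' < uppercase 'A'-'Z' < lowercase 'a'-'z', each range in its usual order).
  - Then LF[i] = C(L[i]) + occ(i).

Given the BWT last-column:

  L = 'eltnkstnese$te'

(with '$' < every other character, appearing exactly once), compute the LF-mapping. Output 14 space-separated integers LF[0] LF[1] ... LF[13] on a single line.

Char counts: '$':1, 'e':4, 'k':1, 'l':1, 'n':2, 's':2, 't':3
C (first-col start): C('$')=0, C('e')=1, C('k')=5, C('l')=6, C('n')=7, C('s')=9, C('t')=11
L[0]='e': occ=0, LF[0]=C('e')+0=1+0=1
L[1]='l': occ=0, LF[1]=C('l')+0=6+0=6
L[2]='t': occ=0, LF[2]=C('t')+0=11+0=11
L[3]='n': occ=0, LF[3]=C('n')+0=7+0=7
L[4]='k': occ=0, LF[4]=C('k')+0=5+0=5
L[5]='s': occ=0, LF[5]=C('s')+0=9+0=9
L[6]='t': occ=1, LF[6]=C('t')+1=11+1=12
L[7]='n': occ=1, LF[7]=C('n')+1=7+1=8
L[8]='e': occ=1, LF[8]=C('e')+1=1+1=2
L[9]='s': occ=1, LF[9]=C('s')+1=9+1=10
L[10]='e': occ=2, LF[10]=C('e')+2=1+2=3
L[11]='$': occ=0, LF[11]=C('$')+0=0+0=0
L[12]='t': occ=2, LF[12]=C('t')+2=11+2=13
L[13]='e': occ=3, LF[13]=C('e')+3=1+3=4

Answer: 1 6 11 7 5 9 12 8 2 10 3 0 13 4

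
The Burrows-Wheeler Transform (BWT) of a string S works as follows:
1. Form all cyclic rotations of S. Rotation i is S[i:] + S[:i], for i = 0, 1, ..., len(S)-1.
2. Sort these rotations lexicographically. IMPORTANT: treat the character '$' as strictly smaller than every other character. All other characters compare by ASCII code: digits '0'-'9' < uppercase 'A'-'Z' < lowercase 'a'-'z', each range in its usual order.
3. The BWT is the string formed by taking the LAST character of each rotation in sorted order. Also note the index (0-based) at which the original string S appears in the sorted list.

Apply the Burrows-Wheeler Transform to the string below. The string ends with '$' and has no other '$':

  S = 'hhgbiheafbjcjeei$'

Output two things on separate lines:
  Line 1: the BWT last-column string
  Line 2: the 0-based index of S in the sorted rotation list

Answer: iegfjhjeahih$ebbc
12

Derivation:
All 17 rotations (rotation i = S[i:]+S[:i]):
  rot[0] = hhgbiheafbjcjeei$
  rot[1] = hgbiheafbjcjeei$h
  rot[2] = gbiheafbjcjeei$hh
  rot[3] = biheafbjcjeei$hhg
  rot[4] = iheafbjcjeei$hhgb
  rot[5] = heafbjcjeei$hhgbi
  rot[6] = eafbjcjeei$hhgbih
  rot[7] = afbjcjeei$hhgbihe
  rot[8] = fbjcjeei$hhgbihea
  rot[9] = bjcjeei$hhgbiheaf
  rot[10] = jcjeei$hhgbiheafb
  rot[11] = cjeei$hhgbiheafbj
  rot[12] = jeei$hhgbiheafbjc
  rot[13] = eei$hhgbiheafbjcj
  rot[14] = ei$hhgbiheafbjcje
  rot[15] = i$hhgbiheafbjcjee
  rot[16] = $hhgbiheafbjcjeei
Sorted (with $ < everything):
  sorted[0] = $hhgbiheafbjcjeei  (last char: 'i')
  sorted[1] = afbjcjeei$hhgbihe  (last char: 'e')
  sorted[2] = biheafbjcjeei$hhg  (last char: 'g')
  sorted[3] = bjcjeei$hhgbiheaf  (last char: 'f')
  sorted[4] = cjeei$hhgbiheafbj  (last char: 'j')
  sorted[5] = eafbjcjeei$hhgbih  (last char: 'h')
  sorted[6] = eei$hhgbiheafbjcj  (last char: 'j')
  sorted[7] = ei$hhgbiheafbjcje  (last char: 'e')
  sorted[8] = fbjcjeei$hhgbihea  (last char: 'a')
  sorted[9] = gbiheafbjcjeei$hh  (last char: 'h')
  sorted[10] = heafbjcjeei$hhgbi  (last char: 'i')
  sorted[11] = hgbiheafbjcjeei$h  (last char: 'h')
  sorted[12] = hhgbiheafbjcjeei$  (last char: '$')
  sorted[13] = i$hhgbiheafbjcjee  (last char: 'e')
  sorted[14] = iheafbjcjeei$hhgb  (last char: 'b')
  sorted[15] = jcjeei$hhgbiheafb  (last char: 'b')
  sorted[16] = jeei$hhgbiheafbjc  (last char: 'c')
Last column: iegfjhjeahih$ebbc
Original string S is at sorted index 12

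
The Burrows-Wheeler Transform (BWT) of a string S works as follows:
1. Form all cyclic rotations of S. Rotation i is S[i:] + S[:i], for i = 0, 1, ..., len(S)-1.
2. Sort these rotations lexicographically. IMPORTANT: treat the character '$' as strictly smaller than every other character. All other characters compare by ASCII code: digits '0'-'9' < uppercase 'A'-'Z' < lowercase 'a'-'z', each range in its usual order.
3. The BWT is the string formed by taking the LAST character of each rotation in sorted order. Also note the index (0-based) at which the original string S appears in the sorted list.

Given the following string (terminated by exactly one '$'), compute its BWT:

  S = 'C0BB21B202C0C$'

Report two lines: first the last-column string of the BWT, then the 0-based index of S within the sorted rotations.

All 14 rotations (rotation i = S[i:]+S[:i]):
  rot[0] = C0BB21B202C0C$
  rot[1] = 0BB21B202C0C$C
  rot[2] = BB21B202C0C$C0
  rot[3] = B21B202C0C$C0B
  rot[4] = 21B202C0C$C0BB
  rot[5] = 1B202C0C$C0BB2
  rot[6] = B202C0C$C0BB21
  rot[7] = 202C0C$C0BB21B
  rot[8] = 02C0C$C0BB21B2
  rot[9] = 2C0C$C0BB21B20
  rot[10] = C0C$C0BB21B202
  rot[11] = 0C$C0BB21B202C
  rot[12] = C$C0BB21B202C0
  rot[13] = $C0BB21B202C0C
Sorted (with $ < everything):
  sorted[0] = $C0BB21B202C0C  (last char: 'C')
  sorted[1] = 02C0C$C0BB21B2  (last char: '2')
  sorted[2] = 0BB21B202C0C$C  (last char: 'C')
  sorted[3] = 0C$C0BB21B202C  (last char: 'C')
  sorted[4] = 1B202C0C$C0BB2  (last char: '2')
  sorted[5] = 202C0C$C0BB21B  (last char: 'B')
  sorted[6] = 21B202C0C$C0BB  (last char: 'B')
  sorted[7] = 2C0C$C0BB21B20  (last char: '0')
  sorted[8] = B202C0C$C0BB21  (last char: '1')
  sorted[9] = B21B202C0C$C0B  (last char: 'B')
  sorted[10] = BB21B202C0C$C0  (last char: '0')
  sorted[11] = C$C0BB21B202C0  (last char: '0')
  sorted[12] = C0BB21B202C0C$  (last char: '$')
  sorted[13] = C0C$C0BB21B202  (last char: '2')
Last column: C2CC2BB01B00$2
Original string S is at sorted index 12

Answer: C2CC2BB01B00$2
12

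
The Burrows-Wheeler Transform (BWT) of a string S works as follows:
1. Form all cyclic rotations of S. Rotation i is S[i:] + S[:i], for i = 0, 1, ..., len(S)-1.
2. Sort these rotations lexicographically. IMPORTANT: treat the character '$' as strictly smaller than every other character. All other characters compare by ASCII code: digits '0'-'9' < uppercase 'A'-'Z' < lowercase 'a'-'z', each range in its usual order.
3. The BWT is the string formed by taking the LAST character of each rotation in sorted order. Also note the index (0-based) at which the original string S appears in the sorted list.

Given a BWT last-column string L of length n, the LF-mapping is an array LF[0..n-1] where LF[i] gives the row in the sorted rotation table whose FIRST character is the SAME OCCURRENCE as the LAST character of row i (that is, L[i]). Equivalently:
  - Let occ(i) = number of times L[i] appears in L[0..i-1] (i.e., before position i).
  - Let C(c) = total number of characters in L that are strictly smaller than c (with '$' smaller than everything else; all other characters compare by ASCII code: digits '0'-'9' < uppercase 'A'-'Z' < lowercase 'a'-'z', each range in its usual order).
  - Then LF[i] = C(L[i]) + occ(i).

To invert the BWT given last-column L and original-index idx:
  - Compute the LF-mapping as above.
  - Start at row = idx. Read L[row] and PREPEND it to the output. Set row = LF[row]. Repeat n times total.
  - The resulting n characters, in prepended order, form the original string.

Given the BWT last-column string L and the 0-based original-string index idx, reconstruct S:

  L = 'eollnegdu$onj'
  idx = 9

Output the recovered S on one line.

LF mapping: 2 10 6 7 8 3 4 1 12 0 11 9 5
Walk LF starting at row 9, prepending L[row]:
  step 1: row=9, L[9]='$', prepend. Next row=LF[9]=0
  step 2: row=0, L[0]='e', prepend. Next row=LF[0]=2
  step 3: row=2, L[2]='l', prepend. Next row=LF[2]=6
  step 4: row=6, L[6]='g', prepend. Next row=LF[6]=4
  step 5: row=4, L[4]='n', prepend. Next row=LF[4]=8
  step 6: row=8, L[8]='u', prepend. Next row=LF[8]=12
  step 7: row=12, L[12]='j', prepend. Next row=LF[12]=5
  step 8: row=5, L[5]='e', prepend. Next row=LF[5]=3
  step 9: row=3, L[3]='l', prepend. Next row=LF[3]=7
  step 10: row=7, L[7]='d', prepend. Next row=LF[7]=1
  step 11: row=1, L[1]='o', prepend. Next row=LF[1]=10
  step 12: row=10, L[10]='o', prepend. Next row=LF[10]=11
  step 13: row=11, L[11]='n', prepend. Next row=LF[11]=9
Reversed output: noodlejungle$

Answer: noodlejungle$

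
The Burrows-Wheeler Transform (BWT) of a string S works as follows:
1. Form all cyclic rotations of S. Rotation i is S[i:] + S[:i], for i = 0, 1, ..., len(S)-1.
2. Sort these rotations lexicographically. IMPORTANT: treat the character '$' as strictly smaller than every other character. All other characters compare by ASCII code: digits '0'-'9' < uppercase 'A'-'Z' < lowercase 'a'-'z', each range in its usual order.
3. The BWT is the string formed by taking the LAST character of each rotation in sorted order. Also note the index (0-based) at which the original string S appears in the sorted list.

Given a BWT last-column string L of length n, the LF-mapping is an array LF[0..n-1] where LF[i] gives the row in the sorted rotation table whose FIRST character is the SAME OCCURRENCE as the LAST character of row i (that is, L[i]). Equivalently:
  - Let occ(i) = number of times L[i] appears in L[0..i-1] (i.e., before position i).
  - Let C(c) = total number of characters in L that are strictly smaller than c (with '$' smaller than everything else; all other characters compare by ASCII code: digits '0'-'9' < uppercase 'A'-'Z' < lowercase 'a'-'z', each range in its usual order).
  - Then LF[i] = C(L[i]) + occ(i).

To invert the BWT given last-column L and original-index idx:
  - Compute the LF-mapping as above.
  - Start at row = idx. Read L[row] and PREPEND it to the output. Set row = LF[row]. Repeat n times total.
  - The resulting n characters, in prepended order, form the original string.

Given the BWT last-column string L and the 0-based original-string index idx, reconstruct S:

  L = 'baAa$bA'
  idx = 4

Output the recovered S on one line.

Answer: aaAAbb$

Derivation:
LF mapping: 5 3 1 4 0 6 2
Walk LF starting at row 4, prepending L[row]:
  step 1: row=4, L[4]='$', prepend. Next row=LF[4]=0
  step 2: row=0, L[0]='b', prepend. Next row=LF[0]=5
  step 3: row=5, L[5]='b', prepend. Next row=LF[5]=6
  step 4: row=6, L[6]='A', prepend. Next row=LF[6]=2
  step 5: row=2, L[2]='A', prepend. Next row=LF[2]=1
  step 6: row=1, L[1]='a', prepend. Next row=LF[1]=3
  step 7: row=3, L[3]='a', prepend. Next row=LF[3]=4
Reversed output: aaAAbb$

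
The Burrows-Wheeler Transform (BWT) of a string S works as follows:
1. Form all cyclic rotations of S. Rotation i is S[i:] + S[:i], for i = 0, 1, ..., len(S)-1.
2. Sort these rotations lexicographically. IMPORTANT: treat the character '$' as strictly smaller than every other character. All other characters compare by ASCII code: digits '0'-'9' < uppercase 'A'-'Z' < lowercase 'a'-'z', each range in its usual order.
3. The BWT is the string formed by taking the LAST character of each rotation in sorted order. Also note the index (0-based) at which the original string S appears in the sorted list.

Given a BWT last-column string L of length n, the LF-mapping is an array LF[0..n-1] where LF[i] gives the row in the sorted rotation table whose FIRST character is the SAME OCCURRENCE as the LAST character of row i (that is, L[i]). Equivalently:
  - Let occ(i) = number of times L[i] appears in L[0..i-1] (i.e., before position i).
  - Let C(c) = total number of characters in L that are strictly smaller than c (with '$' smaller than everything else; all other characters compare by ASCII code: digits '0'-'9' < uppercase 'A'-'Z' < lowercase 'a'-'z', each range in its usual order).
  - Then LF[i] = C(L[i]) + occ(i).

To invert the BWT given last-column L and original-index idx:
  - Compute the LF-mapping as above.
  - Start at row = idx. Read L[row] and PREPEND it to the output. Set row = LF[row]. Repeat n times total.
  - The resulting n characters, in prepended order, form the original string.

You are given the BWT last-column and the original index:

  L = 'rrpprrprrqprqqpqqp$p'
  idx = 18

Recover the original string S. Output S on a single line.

LF mapping: 13 14 1 2 15 16 3 17 18 8 4 19 9 10 5 11 12 6 0 7
Walk LF starting at row 18, prepending L[row]:
  step 1: row=18, L[18]='$', prepend. Next row=LF[18]=0
  step 2: row=0, L[0]='r', prepend. Next row=LF[0]=13
  step 3: row=13, L[13]='q', prepend. Next row=LF[13]=10
  step 4: row=10, L[10]='p', prepend. Next row=LF[10]=4
  step 5: row=4, L[4]='r', prepend. Next row=LF[4]=15
  step 6: row=15, L[15]='q', prepend. Next row=LF[15]=11
  step 7: row=11, L[11]='r', prepend. Next row=LF[11]=19
  step 8: row=19, L[19]='p', prepend. Next row=LF[19]=7
  step 9: row=7, L[7]='r', prepend. Next row=LF[7]=17
  step 10: row=17, L[17]='p', prepend. Next row=LF[17]=6
  step 11: row=6, L[6]='p', prepend. Next row=LF[6]=3
  step 12: row=3, L[3]='p', prepend. Next row=LF[3]=2
  step 13: row=2, L[2]='p', prepend. Next row=LF[2]=1
  step 14: row=1, L[1]='r', prepend. Next row=LF[1]=14
  step 15: row=14, L[14]='p', prepend. Next row=LF[14]=5
  step 16: row=5, L[5]='r', prepend. Next row=LF[5]=16
  step 17: row=16, L[16]='q', prepend. Next row=LF[16]=12
  step 18: row=12, L[12]='q', prepend. Next row=LF[12]=9
  step 19: row=9, L[9]='q', prepend. Next row=LF[9]=8
  step 20: row=8, L[8]='r', prepend. Next row=LF[8]=18
Reversed output: rqqqrprpppprprqrpqr$

Answer: rqqqrprpppprprqrpqr$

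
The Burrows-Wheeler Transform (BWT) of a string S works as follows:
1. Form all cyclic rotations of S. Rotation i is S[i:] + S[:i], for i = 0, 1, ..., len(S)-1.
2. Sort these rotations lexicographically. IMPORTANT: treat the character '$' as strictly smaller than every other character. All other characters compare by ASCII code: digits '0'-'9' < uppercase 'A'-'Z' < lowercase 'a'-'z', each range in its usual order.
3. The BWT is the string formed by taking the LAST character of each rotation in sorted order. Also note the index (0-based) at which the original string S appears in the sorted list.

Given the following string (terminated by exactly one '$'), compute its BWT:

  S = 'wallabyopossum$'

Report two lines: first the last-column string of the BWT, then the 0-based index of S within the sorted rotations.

Answer: mlwalauypooss$b
13

Derivation:
All 15 rotations (rotation i = S[i:]+S[:i]):
  rot[0] = wallabyopossum$
  rot[1] = allabyopossum$w
  rot[2] = llabyopossum$wa
  rot[3] = labyopossum$wal
  rot[4] = abyopossum$wall
  rot[5] = byopossum$walla
  rot[6] = yopossum$wallab
  rot[7] = opossum$wallaby
  rot[8] = possum$wallabyo
  rot[9] = ossum$wallabyop
  rot[10] = ssum$wallabyopo
  rot[11] = sum$wallabyopos
  rot[12] = um$wallabyoposs
  rot[13] = m$wallabyopossu
  rot[14] = $wallabyopossum
Sorted (with $ < everything):
  sorted[0] = $wallabyopossum  (last char: 'm')
  sorted[1] = abyopossum$wall  (last char: 'l')
  sorted[2] = allabyopossum$w  (last char: 'w')
  sorted[3] = byopossum$walla  (last char: 'a')
  sorted[4] = labyopossum$wal  (last char: 'l')
  sorted[5] = llabyopossum$wa  (last char: 'a')
  sorted[6] = m$wallabyopossu  (last char: 'u')
  sorted[7] = opossum$wallaby  (last char: 'y')
  sorted[8] = ossum$wallabyop  (last char: 'p')
  sorted[9] = possum$wallabyo  (last char: 'o')
  sorted[10] = ssum$wallabyopo  (last char: 'o')
  sorted[11] = sum$wallabyopos  (last char: 's')
  sorted[12] = um$wallabyoposs  (last char: 's')
  sorted[13] = wallabyopossum$  (last char: '$')
  sorted[14] = yopossum$wallab  (last char: 'b')
Last column: mlwalauypooss$b
Original string S is at sorted index 13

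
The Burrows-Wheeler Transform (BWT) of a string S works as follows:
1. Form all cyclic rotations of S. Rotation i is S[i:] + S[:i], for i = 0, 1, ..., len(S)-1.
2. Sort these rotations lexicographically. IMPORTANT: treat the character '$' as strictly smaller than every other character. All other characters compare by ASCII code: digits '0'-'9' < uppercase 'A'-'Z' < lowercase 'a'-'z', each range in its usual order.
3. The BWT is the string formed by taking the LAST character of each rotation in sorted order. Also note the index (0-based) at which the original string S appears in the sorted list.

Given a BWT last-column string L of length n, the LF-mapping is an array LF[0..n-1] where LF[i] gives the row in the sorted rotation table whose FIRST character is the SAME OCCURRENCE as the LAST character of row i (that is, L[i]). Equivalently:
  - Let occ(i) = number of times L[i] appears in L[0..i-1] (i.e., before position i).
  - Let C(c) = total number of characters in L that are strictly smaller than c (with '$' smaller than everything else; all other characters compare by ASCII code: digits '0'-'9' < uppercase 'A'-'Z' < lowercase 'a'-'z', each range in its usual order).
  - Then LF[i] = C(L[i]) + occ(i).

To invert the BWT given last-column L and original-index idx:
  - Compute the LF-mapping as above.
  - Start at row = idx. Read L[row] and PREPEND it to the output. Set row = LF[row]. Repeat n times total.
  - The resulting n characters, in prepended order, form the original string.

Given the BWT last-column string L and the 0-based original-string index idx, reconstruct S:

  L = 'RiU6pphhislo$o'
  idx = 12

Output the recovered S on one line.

LF mapping: 2 6 3 1 11 12 4 5 7 13 8 9 0 10
Walk LF starting at row 12, prepending L[row]:
  step 1: row=12, L[12]='$', prepend. Next row=LF[12]=0
  step 2: row=0, L[0]='R', prepend. Next row=LF[0]=2
  step 3: row=2, L[2]='U', prepend. Next row=LF[2]=3
  step 4: row=3, L[3]='6', prepend. Next row=LF[3]=1
  step 5: row=1, L[1]='i', prepend. Next row=LF[1]=6
  step 6: row=6, L[6]='h', prepend. Next row=LF[6]=4
  step 7: row=4, L[4]='p', prepend. Next row=LF[4]=11
  step 8: row=11, L[11]='o', prepend. Next row=LF[11]=9
  step 9: row=9, L[9]='s', prepend. Next row=LF[9]=13
  step 10: row=13, L[13]='o', prepend. Next row=LF[13]=10
  step 11: row=10, L[10]='l', prepend. Next row=LF[10]=8
  step 12: row=8, L[8]='i', prepend. Next row=LF[8]=7
  step 13: row=7, L[7]='h', prepend. Next row=LF[7]=5
  step 14: row=5, L[5]='p', prepend. Next row=LF[5]=12
Reversed output: philosophi6UR$

Answer: philosophi6UR$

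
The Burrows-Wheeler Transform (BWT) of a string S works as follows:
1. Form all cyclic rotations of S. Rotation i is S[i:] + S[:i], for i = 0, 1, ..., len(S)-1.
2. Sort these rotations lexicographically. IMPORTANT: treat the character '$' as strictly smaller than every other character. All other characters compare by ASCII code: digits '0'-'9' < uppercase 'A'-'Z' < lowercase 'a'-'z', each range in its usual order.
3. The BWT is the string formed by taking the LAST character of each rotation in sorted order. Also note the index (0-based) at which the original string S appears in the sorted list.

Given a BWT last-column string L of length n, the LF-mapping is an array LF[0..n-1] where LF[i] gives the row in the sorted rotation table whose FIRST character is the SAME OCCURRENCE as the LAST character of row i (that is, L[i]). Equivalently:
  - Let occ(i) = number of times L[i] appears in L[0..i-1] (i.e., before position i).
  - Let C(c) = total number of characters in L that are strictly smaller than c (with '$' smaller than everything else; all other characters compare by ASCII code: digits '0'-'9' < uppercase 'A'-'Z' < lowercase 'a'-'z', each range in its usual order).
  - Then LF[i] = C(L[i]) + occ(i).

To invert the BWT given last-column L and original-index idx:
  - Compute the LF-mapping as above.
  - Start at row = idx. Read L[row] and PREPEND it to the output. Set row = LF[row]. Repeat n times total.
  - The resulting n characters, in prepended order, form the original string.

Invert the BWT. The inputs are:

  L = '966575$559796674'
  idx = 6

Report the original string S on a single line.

Answer: 649775655567969$

Derivation:
LF mapping: 13 6 7 2 10 3 0 4 5 14 11 15 8 9 12 1
Walk LF starting at row 6, prepending L[row]:
  step 1: row=6, L[6]='$', prepend. Next row=LF[6]=0
  step 2: row=0, L[0]='9', prepend. Next row=LF[0]=13
  step 3: row=13, L[13]='6', prepend. Next row=LF[13]=9
  step 4: row=9, L[9]='9', prepend. Next row=LF[9]=14
  step 5: row=14, L[14]='7', prepend. Next row=LF[14]=12
  step 6: row=12, L[12]='6', prepend. Next row=LF[12]=8
  step 7: row=8, L[8]='5', prepend. Next row=LF[8]=5
  step 8: row=5, L[5]='5', prepend. Next row=LF[5]=3
  step 9: row=3, L[3]='5', prepend. Next row=LF[3]=2
  step 10: row=2, L[2]='6', prepend. Next row=LF[2]=7
  step 11: row=7, L[7]='5', prepend. Next row=LF[7]=4
  step 12: row=4, L[4]='7', prepend. Next row=LF[4]=10
  step 13: row=10, L[10]='7', prepend. Next row=LF[10]=11
  step 14: row=11, L[11]='9', prepend. Next row=LF[11]=15
  step 15: row=15, L[15]='4', prepend. Next row=LF[15]=1
  step 16: row=1, L[1]='6', prepend. Next row=LF[1]=6
Reversed output: 649775655567969$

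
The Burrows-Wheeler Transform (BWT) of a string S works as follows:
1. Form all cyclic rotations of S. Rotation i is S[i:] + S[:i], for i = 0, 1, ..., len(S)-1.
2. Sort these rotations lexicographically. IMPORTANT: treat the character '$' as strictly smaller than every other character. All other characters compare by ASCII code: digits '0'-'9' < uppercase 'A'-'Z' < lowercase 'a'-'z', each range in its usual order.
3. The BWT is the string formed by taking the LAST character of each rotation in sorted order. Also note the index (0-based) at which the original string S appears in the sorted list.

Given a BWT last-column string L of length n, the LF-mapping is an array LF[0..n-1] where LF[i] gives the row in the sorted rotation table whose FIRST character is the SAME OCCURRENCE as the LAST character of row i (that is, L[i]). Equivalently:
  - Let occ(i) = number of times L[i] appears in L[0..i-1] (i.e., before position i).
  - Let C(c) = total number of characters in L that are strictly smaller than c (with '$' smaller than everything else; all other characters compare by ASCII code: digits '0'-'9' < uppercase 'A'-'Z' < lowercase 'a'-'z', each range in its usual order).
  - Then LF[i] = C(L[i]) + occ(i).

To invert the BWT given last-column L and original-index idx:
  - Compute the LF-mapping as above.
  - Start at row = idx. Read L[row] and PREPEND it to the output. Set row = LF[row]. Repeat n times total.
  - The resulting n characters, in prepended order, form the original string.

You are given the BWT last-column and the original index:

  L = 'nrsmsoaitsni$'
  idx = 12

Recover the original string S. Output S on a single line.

LF mapping: 5 8 9 4 10 7 1 2 12 11 6 3 0
Walk LF starting at row 12, prepending L[row]:
  step 1: row=12, L[12]='$', prepend. Next row=LF[12]=0
  step 2: row=0, L[0]='n', prepend. Next row=LF[0]=5
  step 3: row=5, L[5]='o', prepend. Next row=LF[5]=7
  step 4: row=7, L[7]='i', prepend. Next row=LF[7]=2
  step 5: row=2, L[2]='s', prepend. Next row=LF[2]=9
  step 6: row=9, L[9]='s', prepend. Next row=LF[9]=11
  step 7: row=11, L[11]='i', prepend. Next row=LF[11]=3
  step 8: row=3, L[3]='m', prepend. Next row=LF[3]=4
  step 9: row=4, L[4]='s', prepend. Next row=LF[4]=10
  step 10: row=10, L[10]='n', prepend. Next row=LF[10]=6
  step 11: row=6, L[6]='a', prepend. Next row=LF[6]=1
  step 12: row=1, L[1]='r', prepend. Next row=LF[1]=8
  step 13: row=8, L[8]='t', prepend. Next row=LF[8]=12
Reversed output: transmission$

Answer: transmission$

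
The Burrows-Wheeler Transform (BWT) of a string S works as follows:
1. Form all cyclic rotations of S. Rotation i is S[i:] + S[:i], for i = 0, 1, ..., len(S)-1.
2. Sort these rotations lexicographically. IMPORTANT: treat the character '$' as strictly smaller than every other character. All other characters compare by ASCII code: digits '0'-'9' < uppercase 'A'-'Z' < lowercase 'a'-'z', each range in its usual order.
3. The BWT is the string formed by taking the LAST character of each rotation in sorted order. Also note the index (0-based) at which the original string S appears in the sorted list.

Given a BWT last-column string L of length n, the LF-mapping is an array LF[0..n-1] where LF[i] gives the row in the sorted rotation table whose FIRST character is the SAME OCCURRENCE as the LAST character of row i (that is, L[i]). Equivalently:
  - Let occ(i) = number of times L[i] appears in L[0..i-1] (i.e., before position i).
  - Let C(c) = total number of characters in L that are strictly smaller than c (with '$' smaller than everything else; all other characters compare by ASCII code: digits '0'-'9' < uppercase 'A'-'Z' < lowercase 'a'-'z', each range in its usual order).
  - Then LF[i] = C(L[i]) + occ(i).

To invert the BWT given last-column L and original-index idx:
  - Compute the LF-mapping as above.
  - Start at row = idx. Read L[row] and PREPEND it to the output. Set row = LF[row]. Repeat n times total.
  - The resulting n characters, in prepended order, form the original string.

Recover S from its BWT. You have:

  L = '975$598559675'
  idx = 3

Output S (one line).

Answer: 575557959869$

Derivation:
LF mapping: 10 7 1 0 2 11 9 3 4 12 6 8 5
Walk LF starting at row 3, prepending L[row]:
  step 1: row=3, L[3]='$', prepend. Next row=LF[3]=0
  step 2: row=0, L[0]='9', prepend. Next row=LF[0]=10
  step 3: row=10, L[10]='6', prepend. Next row=LF[10]=6
  step 4: row=6, L[6]='8', prepend. Next row=LF[6]=9
  step 5: row=9, L[9]='9', prepend. Next row=LF[9]=12
  step 6: row=12, L[12]='5', prepend. Next row=LF[12]=5
  step 7: row=5, L[5]='9', prepend. Next row=LF[5]=11
  step 8: row=11, L[11]='7', prepend. Next row=LF[11]=8
  step 9: row=8, L[8]='5', prepend. Next row=LF[8]=4
  step 10: row=4, L[4]='5', prepend. Next row=LF[4]=2
  step 11: row=2, L[2]='5', prepend. Next row=LF[2]=1
  step 12: row=1, L[1]='7', prepend. Next row=LF[1]=7
  step 13: row=7, L[7]='5', prepend. Next row=LF[7]=3
Reversed output: 575557959869$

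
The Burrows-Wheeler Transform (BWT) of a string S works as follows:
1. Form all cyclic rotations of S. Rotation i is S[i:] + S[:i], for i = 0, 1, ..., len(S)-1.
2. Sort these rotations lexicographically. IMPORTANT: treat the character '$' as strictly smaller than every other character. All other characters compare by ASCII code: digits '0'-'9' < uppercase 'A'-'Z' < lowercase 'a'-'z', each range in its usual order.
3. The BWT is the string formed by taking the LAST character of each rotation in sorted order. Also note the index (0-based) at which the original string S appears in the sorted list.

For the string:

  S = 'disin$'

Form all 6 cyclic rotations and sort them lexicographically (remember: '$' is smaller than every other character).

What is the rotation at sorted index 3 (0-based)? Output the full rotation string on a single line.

All 6 rotations (rotation i = S[i:]+S[:i]):
  rot[0] = disin$
  rot[1] = isin$d
  rot[2] = sin$di
  rot[3] = in$dis
  rot[4] = n$disi
  rot[5] = $disin
Sorted (with $ < everything):
  sorted[0] = $disin
  sorted[1] = disin$
  sorted[2] = in$dis
  sorted[3] = isin$d
  sorted[4] = n$disi
  sorted[5] = sin$di
sorted[3] = isin$d

Answer: isin$d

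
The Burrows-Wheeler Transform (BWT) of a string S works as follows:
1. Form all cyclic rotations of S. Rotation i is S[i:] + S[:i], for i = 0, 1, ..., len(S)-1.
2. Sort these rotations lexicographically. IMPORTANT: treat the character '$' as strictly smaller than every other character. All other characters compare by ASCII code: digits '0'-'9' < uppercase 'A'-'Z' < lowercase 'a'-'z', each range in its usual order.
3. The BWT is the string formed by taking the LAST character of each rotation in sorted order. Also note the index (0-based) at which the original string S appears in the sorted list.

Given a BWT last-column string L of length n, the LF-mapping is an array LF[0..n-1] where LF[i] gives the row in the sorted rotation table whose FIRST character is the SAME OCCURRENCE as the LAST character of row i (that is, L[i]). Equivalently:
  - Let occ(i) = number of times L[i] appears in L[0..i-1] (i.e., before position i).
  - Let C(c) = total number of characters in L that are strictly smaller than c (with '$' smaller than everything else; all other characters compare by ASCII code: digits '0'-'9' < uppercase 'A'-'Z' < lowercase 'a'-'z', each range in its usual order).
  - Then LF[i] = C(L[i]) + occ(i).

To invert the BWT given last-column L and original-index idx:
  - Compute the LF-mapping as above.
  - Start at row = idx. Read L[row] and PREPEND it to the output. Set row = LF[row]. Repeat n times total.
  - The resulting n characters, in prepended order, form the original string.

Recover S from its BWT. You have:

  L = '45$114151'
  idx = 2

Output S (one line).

LF mapping: 5 7 0 1 2 6 3 8 4
Walk LF starting at row 2, prepending L[row]:
  step 1: row=2, L[2]='$', prepend. Next row=LF[2]=0
  step 2: row=0, L[0]='4', prepend. Next row=LF[0]=5
  step 3: row=5, L[5]='4', prepend. Next row=LF[5]=6
  step 4: row=6, L[6]='1', prepend. Next row=LF[6]=3
  step 5: row=3, L[3]='1', prepend. Next row=LF[3]=1
  step 6: row=1, L[1]='5', prepend. Next row=LF[1]=7
  step 7: row=7, L[7]='5', prepend. Next row=LF[7]=8
  step 8: row=8, L[8]='1', prepend. Next row=LF[8]=4
  step 9: row=4, L[4]='1', prepend. Next row=LF[4]=2
Reversed output: 11551144$

Answer: 11551144$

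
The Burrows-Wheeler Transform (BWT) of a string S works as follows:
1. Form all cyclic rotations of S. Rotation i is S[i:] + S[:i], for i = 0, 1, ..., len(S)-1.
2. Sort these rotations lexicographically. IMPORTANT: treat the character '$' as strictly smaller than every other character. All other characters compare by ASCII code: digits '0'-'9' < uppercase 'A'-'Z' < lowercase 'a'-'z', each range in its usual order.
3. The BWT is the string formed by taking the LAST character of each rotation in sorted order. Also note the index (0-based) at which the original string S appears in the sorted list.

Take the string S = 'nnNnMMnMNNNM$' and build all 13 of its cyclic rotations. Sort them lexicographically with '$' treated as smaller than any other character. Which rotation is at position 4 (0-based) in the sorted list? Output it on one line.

Answer: MnMNNNM$nnNnM

Derivation:
All 13 rotations (rotation i = S[i:]+S[:i]):
  rot[0] = nnNnMMnMNNNM$
  rot[1] = nNnMMnMNNNM$n
  rot[2] = NnMMnMNNNM$nn
  rot[3] = nMMnMNNNM$nnN
  rot[4] = MMnMNNNM$nnNn
  rot[5] = MnMNNNM$nnNnM
  rot[6] = nMNNNM$nnNnMM
  rot[7] = MNNNM$nnNnMMn
  rot[8] = NNNM$nnNnMMnM
  rot[9] = NNM$nnNnMMnMN
  rot[10] = NM$nnNnMMnMNN
  rot[11] = M$nnNnMMnMNNN
  rot[12] = $nnNnMMnMNNNM
Sorted (with $ < everything):
  sorted[0] = $nnNnMMnMNNNM
  sorted[1] = M$nnNnMMnMNNN
  sorted[2] = MMnMNNNM$nnNn
  sorted[3] = MNNNM$nnNnMMn
  sorted[4] = MnMNNNM$nnNnM
  sorted[5] = NM$nnNnMMnMNN
  sorted[6] = NNM$nnNnMMnMN
  sorted[7] = NNNM$nnNnMMnM
  sorted[8] = NnMMnMNNNM$nn
  sorted[9] = nMMnMNNNM$nnN
  sorted[10] = nMNNNM$nnNnMM
  sorted[11] = nNnMMnMNNNM$n
  sorted[12] = nnNnMMnMNNNM$
sorted[4] = MnMNNNM$nnNnM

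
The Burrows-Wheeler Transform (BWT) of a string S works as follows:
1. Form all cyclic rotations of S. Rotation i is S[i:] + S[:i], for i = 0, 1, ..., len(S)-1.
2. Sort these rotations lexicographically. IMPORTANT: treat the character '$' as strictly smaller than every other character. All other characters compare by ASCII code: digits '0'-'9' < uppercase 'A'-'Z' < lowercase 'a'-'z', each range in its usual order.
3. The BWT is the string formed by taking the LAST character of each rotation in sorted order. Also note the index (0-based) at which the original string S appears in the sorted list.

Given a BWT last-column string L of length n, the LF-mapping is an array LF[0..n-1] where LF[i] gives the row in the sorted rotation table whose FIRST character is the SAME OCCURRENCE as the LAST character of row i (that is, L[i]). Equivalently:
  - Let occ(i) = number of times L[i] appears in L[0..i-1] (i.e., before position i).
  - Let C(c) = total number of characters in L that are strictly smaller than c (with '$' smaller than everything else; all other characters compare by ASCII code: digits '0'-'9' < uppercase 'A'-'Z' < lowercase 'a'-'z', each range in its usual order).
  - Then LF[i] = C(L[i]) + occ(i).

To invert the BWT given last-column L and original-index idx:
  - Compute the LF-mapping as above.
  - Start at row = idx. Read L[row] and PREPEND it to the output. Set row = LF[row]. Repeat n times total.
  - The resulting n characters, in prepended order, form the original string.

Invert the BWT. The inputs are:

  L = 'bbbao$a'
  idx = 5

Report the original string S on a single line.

Answer: baobab$

Derivation:
LF mapping: 3 4 5 1 6 0 2
Walk LF starting at row 5, prepending L[row]:
  step 1: row=5, L[5]='$', prepend. Next row=LF[5]=0
  step 2: row=0, L[0]='b', prepend. Next row=LF[0]=3
  step 3: row=3, L[3]='a', prepend. Next row=LF[3]=1
  step 4: row=1, L[1]='b', prepend. Next row=LF[1]=4
  step 5: row=4, L[4]='o', prepend. Next row=LF[4]=6
  step 6: row=6, L[6]='a', prepend. Next row=LF[6]=2
  step 7: row=2, L[2]='b', prepend. Next row=LF[2]=5
Reversed output: baobab$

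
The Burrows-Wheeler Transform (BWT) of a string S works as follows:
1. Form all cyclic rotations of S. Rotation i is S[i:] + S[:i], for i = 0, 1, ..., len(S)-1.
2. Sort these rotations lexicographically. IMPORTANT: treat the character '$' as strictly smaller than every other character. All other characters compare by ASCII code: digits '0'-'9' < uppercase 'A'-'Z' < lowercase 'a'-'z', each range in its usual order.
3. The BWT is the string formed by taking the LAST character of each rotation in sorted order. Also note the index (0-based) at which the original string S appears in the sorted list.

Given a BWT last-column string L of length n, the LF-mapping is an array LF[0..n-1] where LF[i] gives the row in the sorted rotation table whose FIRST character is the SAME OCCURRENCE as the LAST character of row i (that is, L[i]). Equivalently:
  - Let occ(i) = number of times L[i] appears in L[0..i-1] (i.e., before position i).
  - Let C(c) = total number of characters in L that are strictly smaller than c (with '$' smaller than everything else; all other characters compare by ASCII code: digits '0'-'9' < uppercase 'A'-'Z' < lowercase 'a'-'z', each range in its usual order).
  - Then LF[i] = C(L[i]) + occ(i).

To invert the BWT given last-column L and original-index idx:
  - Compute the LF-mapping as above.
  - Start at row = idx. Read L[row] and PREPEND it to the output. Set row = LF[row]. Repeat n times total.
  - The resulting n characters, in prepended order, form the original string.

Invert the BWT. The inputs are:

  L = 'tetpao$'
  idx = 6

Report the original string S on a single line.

Answer: teapot$

Derivation:
LF mapping: 5 2 6 4 1 3 0
Walk LF starting at row 6, prepending L[row]:
  step 1: row=6, L[6]='$', prepend. Next row=LF[6]=0
  step 2: row=0, L[0]='t', prepend. Next row=LF[0]=5
  step 3: row=5, L[5]='o', prepend. Next row=LF[5]=3
  step 4: row=3, L[3]='p', prepend. Next row=LF[3]=4
  step 5: row=4, L[4]='a', prepend. Next row=LF[4]=1
  step 6: row=1, L[1]='e', prepend. Next row=LF[1]=2
  step 7: row=2, L[2]='t', prepend. Next row=LF[2]=6
Reversed output: teapot$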